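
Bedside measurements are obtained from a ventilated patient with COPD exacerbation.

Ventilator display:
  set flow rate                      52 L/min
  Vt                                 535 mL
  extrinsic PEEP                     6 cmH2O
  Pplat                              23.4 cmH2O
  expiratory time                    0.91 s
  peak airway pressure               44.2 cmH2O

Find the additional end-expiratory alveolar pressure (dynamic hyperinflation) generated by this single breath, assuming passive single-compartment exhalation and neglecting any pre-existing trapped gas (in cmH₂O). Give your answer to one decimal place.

5.1

Flow: 52 L/min ÷ 60 = 0.8667 L/s.
R = (PIP − Pplat)/V̇ = (44.2 − 23.4) / 0.8667 = 20.8/0.8667 = 23.999 cmH2O·s/L.
C = Vt/(Pplat − PEEP) = 535.0 / (23.4 − 6) = 535.0/17.4 = 30.747 mL/cmH2O.
τ = R × C = 23.999 × 0.03075 L/cmH2O = 0.738 s.
Fraction remaining = e^(−Te/τ) = e^(−0.91/0.738) = 0.2914; trapped volume = 535.0 × 0.2914 = 155.9 mL.
Additional alveolar pressure from trapping ≈ V_trapped / C = 155.9 / 30.747 = 5.07 cmH2O.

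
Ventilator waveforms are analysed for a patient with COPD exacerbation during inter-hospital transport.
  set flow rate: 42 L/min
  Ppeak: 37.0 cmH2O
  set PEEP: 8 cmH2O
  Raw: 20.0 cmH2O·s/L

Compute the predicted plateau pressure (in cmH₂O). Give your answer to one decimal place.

23.0

Flow: 42 L/min ÷ 60 = 0.7 L/s.
Pplat = PIP − Raw × flow = 37.0 − 20.0 × 0.7 = 37.0 − 14.0 = 23.0 cmH2O.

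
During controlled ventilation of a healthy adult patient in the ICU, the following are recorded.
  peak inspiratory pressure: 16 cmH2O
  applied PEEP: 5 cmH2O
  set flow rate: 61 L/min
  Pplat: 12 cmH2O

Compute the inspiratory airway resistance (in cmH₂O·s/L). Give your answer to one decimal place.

Flow: 61 L/min ÷ 60 = 1.0167 L/s.
Raw = (PIP − Pplat) / flow = (16 − 12) / 1.0167 = 4.0 / 1.0167 = 3.934 cmH2O·s/L.

3.9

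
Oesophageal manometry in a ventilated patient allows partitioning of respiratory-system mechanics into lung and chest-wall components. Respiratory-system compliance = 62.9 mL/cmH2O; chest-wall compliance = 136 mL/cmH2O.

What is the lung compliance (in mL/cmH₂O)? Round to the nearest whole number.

1/CL = 1/Crs − 1/Ccw.
1/CL = 1/62.9 − 1/136 = 0.008545.
CL = 117.03 mL/cmH2O.

117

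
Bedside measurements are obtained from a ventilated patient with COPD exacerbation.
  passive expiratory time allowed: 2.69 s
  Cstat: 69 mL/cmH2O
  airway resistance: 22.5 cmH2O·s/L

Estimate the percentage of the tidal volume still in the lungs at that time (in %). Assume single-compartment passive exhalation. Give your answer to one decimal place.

17.7

τ = R × C = 22.5 × 69 mL/cmH2O = 22.5 × 0.069 L/cmH2O = 1.553 s.
Passive exhalation: V(t)/V₀ = e^(−t/τ) = e^(−2.69/1.553) = 0.1769.
Fraction remaining = 0.1769 → 17.69%.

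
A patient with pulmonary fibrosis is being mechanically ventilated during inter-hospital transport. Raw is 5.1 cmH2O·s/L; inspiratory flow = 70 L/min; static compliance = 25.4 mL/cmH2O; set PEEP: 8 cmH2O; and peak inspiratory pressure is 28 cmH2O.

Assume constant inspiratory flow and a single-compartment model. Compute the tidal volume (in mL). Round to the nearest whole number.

Flow: 70 L/min ÷ 60 = 1.1667 L/s.
Equation of motion (constant flow): PIP = Vt/C + R·V̇ + PEEP.
Vt/C = PIP − R·V̇ − PEEP = 28 − 5.95 − 8 = 14.05 cmH2O.
Vt = C × 14.05 = 25.4 × 14.05 = 356.87 mL.

357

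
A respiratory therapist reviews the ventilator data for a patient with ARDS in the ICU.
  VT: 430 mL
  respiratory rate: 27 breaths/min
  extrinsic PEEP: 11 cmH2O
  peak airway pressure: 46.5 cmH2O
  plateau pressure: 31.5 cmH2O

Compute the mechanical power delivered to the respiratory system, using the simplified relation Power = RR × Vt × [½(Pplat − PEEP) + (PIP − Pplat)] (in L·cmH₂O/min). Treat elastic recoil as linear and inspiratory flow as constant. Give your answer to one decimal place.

Per-breath work = Vt × [½(Pplat−PEEP) + (PIP−Pplat)] = 0.430 × [0.5×20.5 + 15.0] = 0.430 × 25.25 = 10.858 L·cmH2O.
Power = 27 × 10.858 = 293.17 L·cmH2O/min.

293.2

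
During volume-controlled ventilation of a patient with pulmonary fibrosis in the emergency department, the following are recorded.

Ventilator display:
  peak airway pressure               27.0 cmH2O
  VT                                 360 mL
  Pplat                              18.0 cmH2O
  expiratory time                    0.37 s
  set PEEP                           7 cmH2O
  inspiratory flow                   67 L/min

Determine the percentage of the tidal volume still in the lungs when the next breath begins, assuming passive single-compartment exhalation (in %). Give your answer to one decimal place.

24.6

Flow: 67 L/min ÷ 60 = 1.1167 L/s.
R = (PIP − Pplat)/V̇ = (27.0 − 18.0) / 1.1167 = 9.0/1.1167 = 8.059 cmH2O·s/L.
C = Vt/(Pplat − PEEP) = 360.0 / (18.0 − 7) = 360.0/11.0 = 32.727 mL/cmH2O.
τ = R × C = 8.059 × 0.03273 L/cmH2O = 0.2638 s.
Fraction remaining at end-expiration = e^(−Te/τ) = e^(−0.37/0.2638) = 0.246 → 24.6%.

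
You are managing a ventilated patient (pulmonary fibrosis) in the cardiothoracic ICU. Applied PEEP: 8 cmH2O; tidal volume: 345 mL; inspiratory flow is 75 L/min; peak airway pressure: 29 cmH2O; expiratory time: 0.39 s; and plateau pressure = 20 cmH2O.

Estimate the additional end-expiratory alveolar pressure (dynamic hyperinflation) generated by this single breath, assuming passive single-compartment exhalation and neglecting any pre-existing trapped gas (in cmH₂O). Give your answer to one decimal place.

Flow: 75 L/min ÷ 60 = 1.25 L/s.
R = (PIP − Pplat)/V̇ = (29 − 20) / 1.25 = 9.0/1.25 = 7.2 cmH2O·s/L.
C = Vt/(Pplat − PEEP) = 345.0 / (20 − 8) = 345.0/12.0 = 28.75 mL/cmH2O.
τ = R × C = 7.2 × 0.02875 L/cmH2O = 0.207 s.
Fraction remaining = e^(−Te/τ) = e^(−0.39/0.207) = 0.152; trapped volume = 345.0 × 0.152 = 52.44 mL.
Additional alveolar pressure from trapping ≈ V_trapped / C = 52.44 / 28.75 = 1.824 cmH2O.

1.8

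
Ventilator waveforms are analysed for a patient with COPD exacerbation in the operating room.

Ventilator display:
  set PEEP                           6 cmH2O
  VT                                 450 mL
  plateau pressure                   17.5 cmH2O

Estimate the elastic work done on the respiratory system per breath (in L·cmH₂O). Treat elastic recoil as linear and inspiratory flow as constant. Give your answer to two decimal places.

Elastic work ≈ ½ × (Pplat − PEEP) × Vt = 0.5 × (17.5 − 6) × 0.450 L = 0.5 × 11.5 × 0.450 = 2.588 L·cmH2O.

2.59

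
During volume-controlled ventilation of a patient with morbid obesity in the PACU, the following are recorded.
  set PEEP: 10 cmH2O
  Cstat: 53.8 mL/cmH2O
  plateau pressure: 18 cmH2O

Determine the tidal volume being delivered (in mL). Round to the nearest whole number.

Vt = Cstat × (Pplat − PEEP) = 53.8 × (18 − 10) = 53.8 × 8.0 = 430.4 mL.

430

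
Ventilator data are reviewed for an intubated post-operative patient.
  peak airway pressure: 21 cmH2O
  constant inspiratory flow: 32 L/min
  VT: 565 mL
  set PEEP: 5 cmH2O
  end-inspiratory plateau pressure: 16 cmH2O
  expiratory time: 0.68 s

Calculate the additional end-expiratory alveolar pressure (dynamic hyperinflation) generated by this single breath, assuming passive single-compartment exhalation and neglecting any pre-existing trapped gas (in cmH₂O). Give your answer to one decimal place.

Flow: 32 L/min ÷ 60 = 0.5333 L/s.
R = (PIP − Pplat)/V̇ = (21 − 16) / 0.5333 = 5.0/0.5333 = 9.376 cmH2O·s/L.
C = Vt/(Pplat − PEEP) = 565.0 / (16 − 5) = 565.0/11.0 = 51.364 mL/cmH2O.
τ = R × C = 9.376 × 0.05136 L/cmH2O = 0.4816 s.
Fraction remaining = e^(−Te/τ) = e^(−0.68/0.4816) = 0.2437; trapped volume = 565.0 × 0.2437 = 137.69 mL.
Additional alveolar pressure from trapping ≈ V_trapped / C = 137.69 / 51.364 = 2.681 cmH2O.

2.7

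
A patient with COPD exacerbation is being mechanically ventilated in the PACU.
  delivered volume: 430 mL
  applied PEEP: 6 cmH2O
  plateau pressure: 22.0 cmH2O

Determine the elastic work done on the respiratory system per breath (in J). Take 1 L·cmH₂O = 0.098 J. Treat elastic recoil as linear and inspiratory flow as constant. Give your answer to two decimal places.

Elastic work ≈ ½ × (Pplat − PEEP) × Vt = 0.5 × (22.0 − 6) × 0.430 L = 0.5 × 16.0 × 0.430 = 3.44 L·cmH2O.
× 0.098 J/(L·cmH2O) → 0.3371 J.

0.34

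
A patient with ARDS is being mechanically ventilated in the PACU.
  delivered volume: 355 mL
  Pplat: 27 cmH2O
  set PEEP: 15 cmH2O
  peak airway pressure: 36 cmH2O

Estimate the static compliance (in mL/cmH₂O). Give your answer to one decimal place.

29.6

Cstat = Vt / (Pplat − PEEP) = 355 / (27 − 15) = 355 / 12.0 = 29.583 mL/cmH2O.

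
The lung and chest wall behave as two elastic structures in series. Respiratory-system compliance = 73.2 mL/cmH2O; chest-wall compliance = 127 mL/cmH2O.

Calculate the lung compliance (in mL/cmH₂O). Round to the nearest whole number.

173

1/CL = 1/Crs − 1/Ccw.
1/CL = 1/73.2 − 1/127 = 0.005787.
CL = 172.8 mL/cmH2O.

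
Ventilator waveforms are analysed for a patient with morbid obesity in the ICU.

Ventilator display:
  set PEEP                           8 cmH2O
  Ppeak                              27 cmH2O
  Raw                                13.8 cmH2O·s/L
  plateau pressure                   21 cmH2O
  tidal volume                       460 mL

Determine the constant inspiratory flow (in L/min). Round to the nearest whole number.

flow = (PIP − Pplat) / Raw = (27 − 21) / 13.8 = 0.4348 L/s × 60 = 26.088 L/min.

26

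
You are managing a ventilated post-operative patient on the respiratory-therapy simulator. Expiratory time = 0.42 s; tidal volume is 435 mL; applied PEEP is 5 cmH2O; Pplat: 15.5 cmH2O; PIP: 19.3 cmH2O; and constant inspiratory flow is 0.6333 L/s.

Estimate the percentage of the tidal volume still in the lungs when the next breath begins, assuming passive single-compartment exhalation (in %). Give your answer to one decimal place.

18.5

R = (PIP − Pplat)/V̇ = (19.3 − 15.5) / 0.6333 = 3.8/0.6333 = 6.0 cmH2O·s/L.
C = Vt/(Pplat − PEEP) = 435.0 / (15.5 − 5) = 435.0/10.5 = 41.429 mL/cmH2O.
τ = R × C = 6.0 × 0.04143 L/cmH2O = 0.2486 s.
Fraction remaining at end-expiration = e^(−Te/τ) = e^(−0.42/0.2486) = 0.1846 → 18.46%.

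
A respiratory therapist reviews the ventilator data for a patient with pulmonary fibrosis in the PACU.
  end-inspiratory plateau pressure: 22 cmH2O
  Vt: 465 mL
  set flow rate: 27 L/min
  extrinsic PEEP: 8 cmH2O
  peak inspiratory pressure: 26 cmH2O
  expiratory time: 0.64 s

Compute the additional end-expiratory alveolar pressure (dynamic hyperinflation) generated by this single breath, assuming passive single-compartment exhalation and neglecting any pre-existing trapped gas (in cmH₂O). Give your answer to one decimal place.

1.6

Flow: 27 L/min ÷ 60 = 0.45 L/s.
R = (PIP − Pplat)/V̇ = (26 − 22) / 0.45 = 4.0/0.45 = 8.889 cmH2O·s/L.
C = Vt/(Pplat − PEEP) = 465.0 / (22 − 8) = 465.0/14.0 = 33.214 mL/cmH2O.
τ = R × C = 8.889 × 0.03321 L/cmH2O = 0.2952 s.
Fraction remaining = e^(−Te/τ) = e^(−0.64/0.2952) = 0.1144; trapped volume = 465.0 × 0.1144 = 53.196 mL.
Additional alveolar pressure from trapping ≈ V_trapped / C = 53.196 / 33.214 = 1.602 cmH2O.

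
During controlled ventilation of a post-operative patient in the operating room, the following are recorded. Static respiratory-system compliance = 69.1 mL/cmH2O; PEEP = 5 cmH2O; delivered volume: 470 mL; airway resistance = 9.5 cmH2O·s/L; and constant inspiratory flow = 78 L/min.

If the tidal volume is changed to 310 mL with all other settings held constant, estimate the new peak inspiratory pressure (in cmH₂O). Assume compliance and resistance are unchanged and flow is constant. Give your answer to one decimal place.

21.8

Flow: 78 L/min ÷ 60 = 1.3 L/s.
PIP = Vt/C + R·V̇ + PEEP (constant-flow equation of motion).
Only the elastic term changes: ΔPIP = ΔVt / C = (310 − 470) / 69.1 = -2.315 cmH2O.
Original PIP = 470/69.1 + 9.5×1.3 + 5 = 24.152 cmH2O; new PIP = 24.152 + (-2.315) = 21.837 cmH2O.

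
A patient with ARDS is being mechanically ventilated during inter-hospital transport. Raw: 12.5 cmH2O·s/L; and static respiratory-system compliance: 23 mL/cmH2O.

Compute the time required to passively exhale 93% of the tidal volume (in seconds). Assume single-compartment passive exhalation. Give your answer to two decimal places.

0.76

τ = R × C = 12.5 × 23 mL/cmH2O = 12.5 × 0.023 L/cmH2O = 0.2875 s.
Exhaled fraction f = 1 − e^(−t/τ) → t = −τ·ln(1 − f) = −0.2875·ln(0.07) = 0.7645 s.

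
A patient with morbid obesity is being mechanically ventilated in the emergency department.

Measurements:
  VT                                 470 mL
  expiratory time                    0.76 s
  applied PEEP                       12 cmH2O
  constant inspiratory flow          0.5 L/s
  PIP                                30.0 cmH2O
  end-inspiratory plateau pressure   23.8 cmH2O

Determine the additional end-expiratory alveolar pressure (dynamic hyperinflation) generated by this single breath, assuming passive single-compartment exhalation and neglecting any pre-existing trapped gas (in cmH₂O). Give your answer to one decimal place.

2.5

R = (PIP − Pplat)/V̇ = (30.0 − 23.8) / 0.5 = 6.2/0.5 = 12.4 cmH2O·s/L.
C = Vt/(Pplat − PEEP) = 470.0 / (23.8 − 12) = 470.0/11.8 = 39.831 mL/cmH2O.
τ = R × C = 12.4 × 0.03983 L/cmH2O = 0.4939 s.
Fraction remaining = e^(−Te/τ) = e^(−0.76/0.4939) = 0.2146; trapped volume = 470.0 × 0.2146 = 100.86 mL.
Additional alveolar pressure from trapping ≈ V_trapped / C = 100.86 / 39.831 = 2.532 cmH2O.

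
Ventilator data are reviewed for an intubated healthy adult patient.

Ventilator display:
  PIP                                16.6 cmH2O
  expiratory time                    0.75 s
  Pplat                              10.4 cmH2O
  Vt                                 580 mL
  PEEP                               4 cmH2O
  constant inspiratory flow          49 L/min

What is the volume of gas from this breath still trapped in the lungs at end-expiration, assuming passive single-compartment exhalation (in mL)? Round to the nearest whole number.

Flow: 49 L/min ÷ 60 = 0.8167 L/s.
R = (PIP − Pplat)/V̇ = (16.6 − 10.4) / 0.8167 = 6.2/0.8167 = 7.592 cmH2O·s/L.
C = Vt/(Pplat − PEEP) = 580.0 / (10.4 − 4) = 580.0/6.4 = 90.625 mL/cmH2O.
τ = R × C = 7.592 × 0.09063 L/cmH2O = 0.6881 s.
Fraction remaining = e^(−Te/τ) = e^(−0.75/0.6881) = 0.3362.
Trapped volume = 580.0 × 0.3362 = 195.0 mL.

195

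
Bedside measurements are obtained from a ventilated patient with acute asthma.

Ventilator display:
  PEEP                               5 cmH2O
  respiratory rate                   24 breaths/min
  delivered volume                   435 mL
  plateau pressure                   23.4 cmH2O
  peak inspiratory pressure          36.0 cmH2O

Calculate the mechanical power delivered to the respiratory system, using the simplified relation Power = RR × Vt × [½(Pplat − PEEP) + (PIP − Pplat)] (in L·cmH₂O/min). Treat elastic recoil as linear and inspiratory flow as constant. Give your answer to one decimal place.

Per-breath work = Vt × [½(Pplat−PEEP) + (PIP−Pplat)] = 0.435 × [0.5×18.4 + 12.6] = 0.435 × 21.8 = 9.483 L·cmH2O.
Power = 24 × 9.483 = 227.59 L·cmH2O/min.

227.6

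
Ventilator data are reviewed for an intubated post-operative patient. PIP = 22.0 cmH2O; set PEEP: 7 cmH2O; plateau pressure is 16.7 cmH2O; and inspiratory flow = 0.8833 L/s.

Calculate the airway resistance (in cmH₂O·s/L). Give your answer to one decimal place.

Raw = (PIP − Pplat) / flow = (22.0 − 16.7) / 0.8833 = 5.3 / 0.8833 = 6.0 cmH2O·s/L.

6.0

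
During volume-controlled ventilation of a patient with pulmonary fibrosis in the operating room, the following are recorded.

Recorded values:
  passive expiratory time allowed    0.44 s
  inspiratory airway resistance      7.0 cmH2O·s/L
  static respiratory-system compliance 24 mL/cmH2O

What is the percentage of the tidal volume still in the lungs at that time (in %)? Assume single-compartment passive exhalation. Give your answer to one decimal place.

7.3

τ = R × C = 7.0 × 24 mL/cmH2O = 7.0 × 0.024 L/cmH2O = 0.168 s.
Passive exhalation: V(t)/V₀ = e^(−t/τ) = e^(−0.44/0.168) = 0.07287.
Fraction remaining = 0.07287 → 7.287%.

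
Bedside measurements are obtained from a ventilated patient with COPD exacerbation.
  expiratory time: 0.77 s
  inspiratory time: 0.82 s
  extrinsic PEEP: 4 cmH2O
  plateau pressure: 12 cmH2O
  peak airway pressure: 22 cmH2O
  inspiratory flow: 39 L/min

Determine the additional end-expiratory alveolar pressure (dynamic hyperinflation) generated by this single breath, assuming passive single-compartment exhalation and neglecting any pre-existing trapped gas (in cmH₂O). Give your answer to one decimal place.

3.8

Flow: 39 L/min ÷ 60 = 0.65 L/s.
Vt = flow × Ti = 0.65 L/s × 0.82 s × 1000 mL/L = 533.0 mL.
R = (PIP − Pplat)/V̇ = (22 − 12) / 0.65 = 10.0/0.65 = 15.385 cmH2O·s/L.
C = Vt/(Pplat − PEEP) = 533.0 / (12 − 4) = 533.0/8.0 = 66.625 mL/cmH2O.
τ = R × C = 15.385 × 0.06663 L/cmH2O = 1.025 s.
Fraction remaining = e^(−Te/τ) = e^(−0.77/1.025) = 0.4718; trapped volume = 533.0 × 0.4718 = 251.47 mL.
Additional alveolar pressure from trapping ≈ V_trapped / C = 251.47 / 66.625 = 3.774 cmH2O.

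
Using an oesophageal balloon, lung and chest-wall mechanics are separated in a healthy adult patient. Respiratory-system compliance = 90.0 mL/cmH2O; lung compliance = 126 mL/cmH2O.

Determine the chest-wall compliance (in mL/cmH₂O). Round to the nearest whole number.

1/Ccw = 1/Crs − 1/CL.
1/Ccw = 1/90.0 − 1/126 = 0.003175.
Ccw = 314.96 mL/cmH2O.

315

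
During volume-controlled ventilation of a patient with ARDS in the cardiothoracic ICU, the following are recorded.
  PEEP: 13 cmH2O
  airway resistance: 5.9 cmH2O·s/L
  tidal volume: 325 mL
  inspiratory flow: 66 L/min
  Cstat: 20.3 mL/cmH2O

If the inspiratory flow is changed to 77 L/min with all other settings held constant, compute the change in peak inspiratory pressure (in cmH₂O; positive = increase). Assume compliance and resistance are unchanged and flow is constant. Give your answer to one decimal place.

Flow: 66 L/min ÷ 60 = 1.1 L/s.
New flow: 77 L/min ÷ 60 = 1.2833 L/s.
PIP = Vt/C + R·V̇ + PEEP (constant-flow equation of motion).
Only the resistive term changes: ΔPIP = R × ΔV̇ = 5.9 × (1.2833 − 1.1) = 5.9 × 0.1833 = 1.081 cmH2O.

1.1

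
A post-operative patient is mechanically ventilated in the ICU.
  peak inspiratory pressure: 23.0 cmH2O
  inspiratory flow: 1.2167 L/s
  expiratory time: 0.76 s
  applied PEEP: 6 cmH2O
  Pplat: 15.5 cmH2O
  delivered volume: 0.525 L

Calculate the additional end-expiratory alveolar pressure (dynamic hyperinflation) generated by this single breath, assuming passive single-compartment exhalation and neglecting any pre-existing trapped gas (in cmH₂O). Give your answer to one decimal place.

1.0

R = (PIP − Pplat)/V̇ = (23.0 − 15.5) / 1.2167 = 7.5/1.2167 = 6.164 cmH2O·s/L.
C = Vt/(Pplat − PEEP) = 525.0 / (15.5 − 6) = 525.0/9.5 = 55.263 mL/cmH2O.
τ = R × C = 6.164 × 0.05526 L/cmH2O = 0.3406 s.
Fraction remaining = e^(−Te/τ) = e^(−0.76/0.3406) = 0.1074; trapped volume = 525.0 × 0.1074 = 56.385 mL.
Additional alveolar pressure from trapping ≈ V_trapped / C = 56.385 / 55.263 = 1.02 cmH2O.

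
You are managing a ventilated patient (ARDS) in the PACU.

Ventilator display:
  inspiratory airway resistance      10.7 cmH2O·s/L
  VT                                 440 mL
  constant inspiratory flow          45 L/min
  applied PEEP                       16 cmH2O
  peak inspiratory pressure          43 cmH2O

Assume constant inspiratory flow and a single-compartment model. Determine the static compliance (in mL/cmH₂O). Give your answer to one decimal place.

23.2

Flow: 45 L/min ÷ 60 = 0.75 L/s.
Equation of motion (constant flow): PIP = Vt/C + R·V̇ + PEEP.
Vt/C = PIP − R·V̇ − PEEP = 43 − 10.7×0.75 − 16 = 43 − 8.025 − 16 = 18.975 cmH2O.
C = Vt / 18.975 = 440 / 18.975 = 23.188 mL/cmH2O.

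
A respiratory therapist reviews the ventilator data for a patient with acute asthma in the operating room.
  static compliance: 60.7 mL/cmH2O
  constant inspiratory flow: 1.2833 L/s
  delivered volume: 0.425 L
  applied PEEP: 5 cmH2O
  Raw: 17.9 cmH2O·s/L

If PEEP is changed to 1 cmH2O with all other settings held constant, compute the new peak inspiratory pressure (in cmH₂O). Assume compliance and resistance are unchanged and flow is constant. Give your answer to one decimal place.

PIP = Vt/C + R·V̇ + PEEP (constant-flow equation of motion).
Only the baseline term changes: ΔPIP = ΔPEEP = 1 − 5 = -4.0 cmH2O.
Original PIP = 425/60.7 + 17.9×1.2833 + 5 = 34.973 cmH2O; new PIP = 34.973 + (-4.0) = 30.973 cmH2O.

31.0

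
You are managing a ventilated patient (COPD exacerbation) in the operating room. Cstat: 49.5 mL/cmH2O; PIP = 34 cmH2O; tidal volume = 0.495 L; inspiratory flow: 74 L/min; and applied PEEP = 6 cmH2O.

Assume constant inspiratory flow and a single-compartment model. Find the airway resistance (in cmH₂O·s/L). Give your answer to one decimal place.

Flow: 74 L/min ÷ 60 = 1.2333 L/s.
Equation of motion (constant flow): PIP = Vt/C + R·V̇ + PEEP.
R·V̇ = PIP − Vt/C − PEEP = 34 − 495/49.5 − 6 = 34 − 10.0 − 6 = 18.0 cmH2O.
R = 18.0 / 1.2333 = 14.595 cmH2O·s/L.

14.6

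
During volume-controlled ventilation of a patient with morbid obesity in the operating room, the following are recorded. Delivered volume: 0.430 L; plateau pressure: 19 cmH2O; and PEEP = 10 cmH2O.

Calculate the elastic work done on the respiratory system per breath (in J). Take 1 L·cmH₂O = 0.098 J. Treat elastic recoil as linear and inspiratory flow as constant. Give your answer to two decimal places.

Elastic work ≈ ½ × (Pplat − PEEP) × Vt = 0.5 × (19 − 10) × 0.430 L = 0.5 × 9.0 × 0.430 = 1.935 L·cmH2O.
× 0.098 J/(L·cmH2O) → 0.1896 J.

0.19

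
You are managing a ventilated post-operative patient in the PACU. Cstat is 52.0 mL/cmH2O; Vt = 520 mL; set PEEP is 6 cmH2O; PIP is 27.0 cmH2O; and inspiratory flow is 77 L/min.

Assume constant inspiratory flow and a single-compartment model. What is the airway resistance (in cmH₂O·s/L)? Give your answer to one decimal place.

8.6

Flow: 77 L/min ÷ 60 = 1.2833 L/s.
Equation of motion (constant flow): PIP = Vt/C + R·V̇ + PEEP.
R·V̇ = PIP − Vt/C − PEEP = 27.0 − 520/52.0 − 6 = 27.0 − 10.0 − 6 = 11.0 cmH2O.
R = 11.0 / 1.2833 = 8.572 cmH2O·s/L.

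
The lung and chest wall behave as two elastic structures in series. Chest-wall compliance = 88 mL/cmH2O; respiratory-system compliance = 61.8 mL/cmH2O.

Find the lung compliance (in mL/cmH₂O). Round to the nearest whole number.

1/CL = 1/Crs − 1/Ccw.
1/CL = 1/61.8 − 1/88 = 0.004818.
CL = 207.56 mL/cmH2O.

208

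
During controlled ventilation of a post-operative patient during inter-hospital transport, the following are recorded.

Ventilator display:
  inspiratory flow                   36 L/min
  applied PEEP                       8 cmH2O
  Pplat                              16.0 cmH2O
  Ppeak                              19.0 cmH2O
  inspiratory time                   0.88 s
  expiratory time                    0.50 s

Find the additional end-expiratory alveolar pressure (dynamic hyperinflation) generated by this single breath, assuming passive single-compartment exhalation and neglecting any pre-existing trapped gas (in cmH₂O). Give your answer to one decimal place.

Flow: 36 L/min ÷ 60 = 0.6 L/s.
Vt = flow × Ti = 0.6 L/s × 0.88 s × 1000 mL/L = 528.0 mL.
R = (PIP − Pplat)/V̇ = (19.0 − 16.0) / 0.6 = 3.0/0.6 = 5.0 cmH2O·s/L.
C = Vt/(Pplat − PEEP) = 528.0 / (16.0 − 8) = 528.0/8.0 = 66.0 mL/cmH2O.
τ = R × C = 5.0 × 0.066 L/cmH2O = 0.33 s.
Fraction remaining = e^(−Te/τ) = e^(−0.50/0.33) = 0.2198; trapped volume = 528.0 × 0.2198 = 116.05 mL.
Additional alveolar pressure from trapping ≈ V_trapped / C = 116.05 / 66.0 = 1.758 cmH2O.

1.8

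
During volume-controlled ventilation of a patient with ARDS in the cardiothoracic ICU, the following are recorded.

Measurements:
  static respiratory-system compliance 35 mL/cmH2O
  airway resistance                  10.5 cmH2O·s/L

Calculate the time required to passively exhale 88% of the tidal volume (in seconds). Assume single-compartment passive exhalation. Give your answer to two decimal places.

0.78

τ = R × C = 10.5 × 35 mL/cmH2O = 10.5 × 0.035 L/cmH2O = 0.3675 s.
Exhaled fraction f = 1 − e^(−t/τ) → t = −τ·ln(1 − f) = −0.3675·ln(0.12) = 0.7792 s.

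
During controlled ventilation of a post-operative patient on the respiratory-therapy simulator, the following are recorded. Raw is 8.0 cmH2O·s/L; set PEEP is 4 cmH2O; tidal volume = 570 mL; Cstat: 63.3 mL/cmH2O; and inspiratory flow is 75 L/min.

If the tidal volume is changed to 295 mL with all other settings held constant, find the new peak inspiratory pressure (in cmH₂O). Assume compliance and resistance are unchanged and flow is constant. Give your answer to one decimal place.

18.7

Flow: 75 L/min ÷ 60 = 1.25 L/s.
PIP = Vt/C + R·V̇ + PEEP (constant-flow equation of motion).
Only the elastic term changes: ΔPIP = ΔVt / C = (295 − 570) / 63.3 = -4.344 cmH2O.
Original PIP = 570/63.3 + 8.0×1.25 + 4 = 23.005 cmH2O; new PIP = 23.005 + (-4.344) = 18.661 cmH2O.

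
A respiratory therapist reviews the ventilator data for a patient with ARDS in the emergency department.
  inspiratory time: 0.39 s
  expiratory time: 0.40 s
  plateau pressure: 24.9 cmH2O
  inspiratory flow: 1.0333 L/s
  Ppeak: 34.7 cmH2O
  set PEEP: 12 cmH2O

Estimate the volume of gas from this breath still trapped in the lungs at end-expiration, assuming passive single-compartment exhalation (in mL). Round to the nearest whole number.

104

Vt = flow × Ti = 1.0333 L/s × 0.39 s × 1000 mL/L = 402.99 mL.
R = (PIP − Pplat)/V̇ = (34.7 − 24.9) / 1.0333 = 9.8/1.0333 = 9.484 cmH2O·s/L.
C = Vt/(Pplat − PEEP) = 402.99 / (24.9 − 12) = 402.99/12.9 = 31.24 mL/cmH2O.
τ = R × C = 9.484 × 0.03124 L/cmH2O = 0.2963 s.
Fraction remaining = e^(−Te/τ) = e^(−0.40/0.2963) = 0.2592.
Trapped volume = 402.99 × 0.2592 = 104.46 mL.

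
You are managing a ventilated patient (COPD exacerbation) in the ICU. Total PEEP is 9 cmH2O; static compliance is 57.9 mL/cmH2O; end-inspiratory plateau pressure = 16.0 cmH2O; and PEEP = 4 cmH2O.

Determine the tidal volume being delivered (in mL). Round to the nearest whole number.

405

End-expiratory occlusion gives total PEEP = 9 cmH2O (intrinsic PEEP = 9 − 4 = 5). Use total PEEP for the elastic gradient.
Vt = Cstat × (Pplat − PEEPtotal) = 57.9 × (16.0 − 9) = 57.9 × 7.0 = 405.3 mL.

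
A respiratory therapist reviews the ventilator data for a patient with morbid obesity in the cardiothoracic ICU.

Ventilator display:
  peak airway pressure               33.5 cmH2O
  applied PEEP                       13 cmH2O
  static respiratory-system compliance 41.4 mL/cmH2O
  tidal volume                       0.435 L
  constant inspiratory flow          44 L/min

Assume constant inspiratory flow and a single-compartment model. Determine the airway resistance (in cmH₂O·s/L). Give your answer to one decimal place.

Flow: 44 L/min ÷ 60 = 0.7333 L/s.
Equation of motion (constant flow): PIP = Vt/C + R·V̇ + PEEP.
R·V̇ = PIP − Vt/C − PEEP = 33.5 − 435/41.4 − 13 = 33.5 − 10.507 − 13 = 9.993 cmH2O.
R = 9.993 / 0.7333 = 13.627 cmH2O·s/L.

13.6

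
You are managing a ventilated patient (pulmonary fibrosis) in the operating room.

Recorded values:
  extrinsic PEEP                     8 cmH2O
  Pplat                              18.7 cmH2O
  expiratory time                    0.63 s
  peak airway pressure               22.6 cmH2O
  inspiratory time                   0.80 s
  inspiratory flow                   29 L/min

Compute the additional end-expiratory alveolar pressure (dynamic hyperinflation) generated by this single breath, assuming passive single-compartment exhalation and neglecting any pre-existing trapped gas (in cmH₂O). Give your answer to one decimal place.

Flow: 29 L/min ÷ 60 = 0.4833 L/s.
Vt = flow × Ti = 0.4833 L/s × 0.80 s × 1000 mL/L = 386.64 mL.
R = (PIP − Pplat)/V̇ = (22.6 − 18.7) / 0.4833 = 3.9/0.4833 = 8.07 cmH2O·s/L.
C = Vt/(Pplat − PEEP) = 386.64 / (18.7 − 8) = 386.64/10.7 = 36.135 mL/cmH2O.
τ = R × C = 8.07 × 0.03614 L/cmH2O = 0.2916 s.
Fraction remaining = e^(−Te/τ) = e^(−0.63/0.2916) = 0.1153; trapped volume = 386.64 × 0.1153 = 44.58 mL.
Additional alveolar pressure from trapping ≈ V_trapped / C = 44.58 / 36.135 = 1.234 cmH2O.

1.2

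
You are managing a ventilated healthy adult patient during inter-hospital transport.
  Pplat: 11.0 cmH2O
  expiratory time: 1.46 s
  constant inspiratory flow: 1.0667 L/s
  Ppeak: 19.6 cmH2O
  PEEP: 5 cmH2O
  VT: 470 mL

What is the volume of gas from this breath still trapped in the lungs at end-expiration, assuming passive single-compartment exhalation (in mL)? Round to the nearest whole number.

47

R = (PIP − Pplat)/V̇ = (19.6 − 11.0) / 1.0667 = 8.6/1.0667 = 8.062 cmH2O·s/L.
C = Vt/(Pplat − PEEP) = 470.0 / (11.0 − 5) = 470.0/6.0 = 78.333 mL/cmH2O.
τ = R × C = 8.062 × 0.07833 L/cmH2O = 0.6315 s.
Fraction remaining = e^(−Te/τ) = e^(−1.46/0.6315) = 0.09907.
Trapped volume = 470.0 × 0.09907 = 46.563 mL.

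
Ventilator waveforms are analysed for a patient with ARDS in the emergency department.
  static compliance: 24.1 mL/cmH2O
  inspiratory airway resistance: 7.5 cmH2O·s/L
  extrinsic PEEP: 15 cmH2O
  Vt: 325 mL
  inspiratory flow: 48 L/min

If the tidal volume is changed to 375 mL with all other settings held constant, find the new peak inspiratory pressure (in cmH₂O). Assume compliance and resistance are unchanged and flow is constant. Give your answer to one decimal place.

Flow: 48 L/min ÷ 60 = 0.8 L/s.
PIP = Vt/C + R·V̇ + PEEP (constant-flow equation of motion).
Only the elastic term changes: ΔPIP = ΔVt / C = (375 − 325) / 24.1 = 2.075 cmH2O.
Original PIP = 325/24.1 + 7.5×0.8 + 15 = 34.485 cmH2O; new PIP = 34.485 + (2.075) = 36.56 cmH2O.

36.6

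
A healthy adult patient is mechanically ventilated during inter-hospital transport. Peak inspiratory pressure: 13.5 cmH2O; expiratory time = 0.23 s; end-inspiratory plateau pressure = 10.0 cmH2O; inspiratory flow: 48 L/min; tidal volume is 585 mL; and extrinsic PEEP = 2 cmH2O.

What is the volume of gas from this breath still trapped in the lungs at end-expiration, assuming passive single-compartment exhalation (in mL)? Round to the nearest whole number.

285

Flow: 48 L/min ÷ 60 = 0.8 L/s.
R = (PIP − Pplat)/V̇ = (13.5 − 10.0) / 0.8 = 3.5/0.8 = 4.375 cmH2O·s/L.
C = Vt/(Pplat − PEEP) = 585.0 / (10.0 − 2) = 585.0/8.0 = 73.125 mL/cmH2O.
τ = R × C = 4.375 × 0.07313 L/cmH2O = 0.3199 s.
Fraction remaining = e^(−Te/τ) = e^(−0.23/0.3199) = 0.4873.
Trapped volume = 585.0 × 0.4873 = 285.07 mL.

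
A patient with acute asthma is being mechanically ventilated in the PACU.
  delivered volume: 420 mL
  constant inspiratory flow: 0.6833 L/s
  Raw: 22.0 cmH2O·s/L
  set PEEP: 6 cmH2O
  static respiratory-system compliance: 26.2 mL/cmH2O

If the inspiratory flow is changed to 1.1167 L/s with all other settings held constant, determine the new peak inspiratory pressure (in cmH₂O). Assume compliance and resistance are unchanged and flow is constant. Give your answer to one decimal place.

PIP = Vt/C + R·V̇ + PEEP (constant-flow equation of motion).
Only the resistive term changes: ΔPIP = R × ΔV̇ = 22.0 × (1.1167 − 0.6833) = 22.0 × 0.4334 = 9.535 cmH2O.
Original PIP = 420/26.2 + 22.0×0.6833 + 6 = 37.063 cmH2O; new PIP = 37.063 + (9.535) = 46.598 cmH2O.

46.6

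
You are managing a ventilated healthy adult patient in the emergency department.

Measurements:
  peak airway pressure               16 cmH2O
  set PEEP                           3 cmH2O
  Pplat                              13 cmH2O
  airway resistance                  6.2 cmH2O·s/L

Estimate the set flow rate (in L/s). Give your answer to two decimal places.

flow = (PIP − Pplat) / Raw = 3.0 / 6.2 = 0.4839 L/s.

0.48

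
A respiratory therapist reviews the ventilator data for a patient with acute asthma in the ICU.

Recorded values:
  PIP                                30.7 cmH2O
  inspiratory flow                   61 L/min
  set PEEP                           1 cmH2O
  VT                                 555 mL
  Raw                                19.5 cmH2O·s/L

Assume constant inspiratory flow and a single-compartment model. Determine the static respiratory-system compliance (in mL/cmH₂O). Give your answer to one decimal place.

Flow: 61 L/min ÷ 60 = 1.0167 L/s.
Equation of motion (constant flow): PIP = Vt/C + R·V̇ + PEEP.
Vt/C = PIP − R·V̇ − PEEP = 30.7 − 19.5×1.0167 − 1 = 30.7 − 19.826 − 1 = 9.874 cmH2O.
C = Vt / 9.874 = 555 / 9.874 = 56.208 mL/cmH2O.

56.2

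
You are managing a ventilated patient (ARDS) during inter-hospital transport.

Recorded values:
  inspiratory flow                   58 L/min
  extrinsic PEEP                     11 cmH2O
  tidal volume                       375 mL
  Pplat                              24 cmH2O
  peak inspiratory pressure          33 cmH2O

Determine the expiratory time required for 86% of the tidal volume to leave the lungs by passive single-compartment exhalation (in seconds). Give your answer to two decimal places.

Flow: 58 L/min ÷ 60 = 0.9667 L/s.
R = (PIP − Pplat)/V̇ = (33 − 24) / 0.9667 = 9.0/0.9667 = 9.31 cmH2O·s/L.
C = Vt/(Pplat − PEEP) = 375.0 / (24 − 11) = 375.0/13.0 = 28.846 mL/cmH2O.
τ = R × C = 9.31 × 0.02885 L/cmH2O = 0.2686 s.
t = −τ·ln(1 − 0.86) = −0.2686·ln(0.14) = 0.5281 s.

0.53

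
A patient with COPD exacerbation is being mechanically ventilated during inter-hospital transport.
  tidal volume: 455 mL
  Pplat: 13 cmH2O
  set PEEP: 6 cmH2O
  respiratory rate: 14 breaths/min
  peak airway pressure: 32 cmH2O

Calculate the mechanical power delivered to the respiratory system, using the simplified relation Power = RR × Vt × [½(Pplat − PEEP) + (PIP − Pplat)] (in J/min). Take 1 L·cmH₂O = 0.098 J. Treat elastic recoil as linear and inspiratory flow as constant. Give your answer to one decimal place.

Per-breath work = Vt × [½(Pplat−PEEP) + (PIP−Pplat)] = 0.455 × [0.5×7.0 + 19.0] = 0.455 × 22.5 = 10.238 L·cmH2O.
Power = 14 × 10.238 = 143.33 L·cmH2O/min.
× 0.098 J/(L·cmH2O) → 14.046 J/min.

14.0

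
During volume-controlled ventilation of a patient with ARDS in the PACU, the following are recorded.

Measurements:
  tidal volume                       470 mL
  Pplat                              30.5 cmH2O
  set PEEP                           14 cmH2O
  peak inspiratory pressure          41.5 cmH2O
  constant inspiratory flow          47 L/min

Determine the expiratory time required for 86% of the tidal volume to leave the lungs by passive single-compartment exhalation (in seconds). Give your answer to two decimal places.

0.79

Flow: 47 L/min ÷ 60 = 0.7833 L/s.
R = (PIP − Pplat)/V̇ = (41.5 − 30.5) / 0.7833 = 11.0/0.7833 = 14.043 cmH2O·s/L.
C = Vt/(Pplat − PEEP) = 470.0 / (30.5 − 14) = 470.0/16.5 = 28.485 mL/cmH2O.
τ = R × C = 14.043 × 0.02849 L/cmH2O = 0.4001 s.
t = −τ·ln(1 − 0.86) = −0.4001·ln(0.14) = 0.7866 s.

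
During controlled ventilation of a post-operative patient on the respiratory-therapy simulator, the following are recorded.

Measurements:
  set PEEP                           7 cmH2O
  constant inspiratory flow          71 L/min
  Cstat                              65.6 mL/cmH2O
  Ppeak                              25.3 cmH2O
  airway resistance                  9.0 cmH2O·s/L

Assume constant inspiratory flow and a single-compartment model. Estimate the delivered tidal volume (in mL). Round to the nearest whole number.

502

Flow: 71 L/min ÷ 60 = 1.1833 L/s.
Equation of motion (constant flow): PIP = Vt/C + R·V̇ + PEEP.
Vt/C = PIP − R·V̇ − PEEP = 25.3 − 10.65 − 7 = 7.65 cmH2O.
Vt = C × 7.65 = 65.6 × 7.65 = 501.84 mL.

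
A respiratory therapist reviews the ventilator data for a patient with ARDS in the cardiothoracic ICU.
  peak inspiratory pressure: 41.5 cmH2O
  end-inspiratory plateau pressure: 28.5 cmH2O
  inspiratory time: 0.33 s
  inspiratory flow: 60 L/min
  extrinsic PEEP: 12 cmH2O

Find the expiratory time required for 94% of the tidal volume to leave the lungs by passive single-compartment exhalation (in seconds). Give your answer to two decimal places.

0.73

Flow: 60 L/min ÷ 60 = 1 L/s.
Vt = flow × Ti = 1 L/s × 0.33 s × 1000 mL/L = 330.0 mL.
R = (PIP − Pplat)/V̇ = (41.5 − 28.5) / 1 = 13.0/1 = 13.0 cmH2O·s/L.
C = Vt/(Pplat − PEEP) = 330.0 / (28.5 − 12) = 330.0/16.5 = 20.0 mL/cmH2O.
τ = R × C = 13.0 × 0.02 L/cmH2O = 0.26 s.
t = −τ·ln(1 − 0.94) = −0.26·ln(0.06) = 0.7315 s.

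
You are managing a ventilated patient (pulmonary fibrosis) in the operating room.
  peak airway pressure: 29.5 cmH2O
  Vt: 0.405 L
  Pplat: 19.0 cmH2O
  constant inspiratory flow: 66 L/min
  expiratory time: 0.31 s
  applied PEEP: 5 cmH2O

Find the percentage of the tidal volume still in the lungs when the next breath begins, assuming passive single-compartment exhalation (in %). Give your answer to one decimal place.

32.5

Flow: 66 L/min ÷ 60 = 1.1 L/s.
R = (PIP − Pplat)/V̇ = (29.5 − 19.0) / 1.1 = 10.5/1.1 = 9.545 cmH2O·s/L.
C = Vt/(Pplat − PEEP) = 405.0 / (19.0 − 5) = 405.0/14.0 = 28.929 mL/cmH2O.
τ = R × C = 9.545 × 0.02893 L/cmH2O = 0.2761 s.
Fraction remaining at end-expiration = e^(−Te/τ) = e^(−0.31/0.2761) = 0.3254 → 32.54%.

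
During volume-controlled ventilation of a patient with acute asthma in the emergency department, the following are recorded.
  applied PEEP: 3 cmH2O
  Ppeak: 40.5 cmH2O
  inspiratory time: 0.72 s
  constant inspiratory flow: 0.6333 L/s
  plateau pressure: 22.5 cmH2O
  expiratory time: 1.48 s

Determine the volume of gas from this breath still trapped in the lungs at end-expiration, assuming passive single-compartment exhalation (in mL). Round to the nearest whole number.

Vt = flow × Ti = 0.6333 L/s × 0.72 s × 1000 mL/L = 455.98 mL.
R = (PIP − Pplat)/V̇ = (40.5 − 22.5) / 0.6333 = 18.0/0.6333 = 28.423 cmH2O·s/L.
C = Vt/(Pplat − PEEP) = 455.98 / (22.5 − 3) = 455.98/19.5 = 23.384 mL/cmH2O.
τ = R × C = 28.423 × 0.02338 L/cmH2O = 0.6645 s.
Fraction remaining = e^(−Te/τ) = e^(−1.48/0.6645) = 0.1078.
Trapped volume = 455.98 × 0.1078 = 49.155 mL.

49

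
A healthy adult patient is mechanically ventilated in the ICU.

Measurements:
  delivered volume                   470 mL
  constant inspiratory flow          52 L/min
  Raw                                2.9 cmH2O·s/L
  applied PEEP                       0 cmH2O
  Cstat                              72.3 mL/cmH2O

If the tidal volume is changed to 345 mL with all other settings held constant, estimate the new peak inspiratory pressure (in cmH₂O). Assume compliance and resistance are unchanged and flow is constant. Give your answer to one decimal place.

7.3

Flow: 52 L/min ÷ 60 = 0.8667 L/s.
PIP = Vt/C + R·V̇ + PEEP (constant-flow equation of motion).
Only the elastic term changes: ΔPIP = ΔVt / C = (345 − 470) / 72.3 = -1.729 cmH2O.
Original PIP = 470/72.3 + 2.9×0.8667 + 0 = 9.014 cmH2O; new PIP = 9.014 + (-1.729) = 7.285 cmH2O.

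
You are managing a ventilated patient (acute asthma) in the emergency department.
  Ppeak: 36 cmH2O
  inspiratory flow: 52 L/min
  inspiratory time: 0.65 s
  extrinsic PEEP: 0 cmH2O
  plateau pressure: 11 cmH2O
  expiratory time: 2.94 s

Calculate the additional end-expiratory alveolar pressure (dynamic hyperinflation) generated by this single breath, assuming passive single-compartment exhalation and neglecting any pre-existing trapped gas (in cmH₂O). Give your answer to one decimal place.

Flow: 52 L/min ÷ 60 = 0.8667 L/s.
Vt = flow × Ti = 0.8667 L/s × 0.65 s × 1000 mL/L = 563.36 mL.
R = (PIP − Pplat)/V̇ = (36 − 11) / 0.8667 = 25.0/0.8667 = 28.845 cmH2O·s/L.
C = Vt/(Pplat − PEEP) = 563.36 / (11 − 0) = 563.36/11.0 = 51.215 mL/cmH2O.
τ = R × C = 28.845 × 0.05122 L/cmH2O = 1.477 s.
Fraction remaining = e^(−Te/τ) = e^(−2.94/1.477) = 0.1366; trapped volume = 563.36 × 0.1366 = 76.955 mL.
Additional alveolar pressure from trapping ≈ V_trapped / C = 76.955 / 51.215 = 1.503 cmH2O.

1.5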